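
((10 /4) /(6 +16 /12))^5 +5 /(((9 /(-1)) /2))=-1.11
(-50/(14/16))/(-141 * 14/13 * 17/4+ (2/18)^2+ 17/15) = 4212000/47484017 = 0.09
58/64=29/32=0.91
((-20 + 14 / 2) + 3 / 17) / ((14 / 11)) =-1199 / 119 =-10.08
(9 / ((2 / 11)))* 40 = 1980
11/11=1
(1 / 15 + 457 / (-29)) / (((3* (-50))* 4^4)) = 3413 / 8352000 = 0.00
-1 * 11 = -11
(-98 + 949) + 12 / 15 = 4259 / 5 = 851.80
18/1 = 18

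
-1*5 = -5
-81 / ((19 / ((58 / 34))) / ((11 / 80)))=-25839 / 25840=-1.00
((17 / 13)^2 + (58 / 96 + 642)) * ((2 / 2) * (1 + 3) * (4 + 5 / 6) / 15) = 151573633 / 182520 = 830.45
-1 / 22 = -0.05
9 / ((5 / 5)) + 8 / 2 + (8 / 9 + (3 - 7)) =89 / 9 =9.89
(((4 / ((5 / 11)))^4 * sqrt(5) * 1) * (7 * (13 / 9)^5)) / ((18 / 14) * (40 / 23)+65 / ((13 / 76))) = 1544.14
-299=-299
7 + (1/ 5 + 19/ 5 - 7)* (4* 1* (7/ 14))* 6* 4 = -137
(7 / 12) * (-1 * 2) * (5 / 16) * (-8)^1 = 2.92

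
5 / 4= 1.25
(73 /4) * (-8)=-146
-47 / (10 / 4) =-94 / 5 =-18.80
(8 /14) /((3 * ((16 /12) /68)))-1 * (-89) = 691 /7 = 98.71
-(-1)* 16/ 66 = 8/ 33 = 0.24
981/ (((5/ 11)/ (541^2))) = 631664134.20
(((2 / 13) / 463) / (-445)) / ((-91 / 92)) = 184 / 243739405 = 0.00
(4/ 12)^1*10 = 10/ 3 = 3.33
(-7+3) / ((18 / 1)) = -2 / 9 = -0.22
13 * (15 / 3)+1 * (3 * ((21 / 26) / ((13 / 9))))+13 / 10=57441 / 845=67.98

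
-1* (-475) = 475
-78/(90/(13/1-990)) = 12701/15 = 846.73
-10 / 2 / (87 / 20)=-100 / 87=-1.15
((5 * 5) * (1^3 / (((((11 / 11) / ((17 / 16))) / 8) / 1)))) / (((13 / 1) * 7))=425 / 182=2.34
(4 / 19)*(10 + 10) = 80 / 19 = 4.21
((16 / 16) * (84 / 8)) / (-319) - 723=-461295 / 638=-723.03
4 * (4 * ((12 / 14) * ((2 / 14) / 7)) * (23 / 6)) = 368 / 343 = 1.07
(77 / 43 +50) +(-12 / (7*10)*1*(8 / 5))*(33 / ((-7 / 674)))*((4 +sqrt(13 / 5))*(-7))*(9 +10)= -650502.03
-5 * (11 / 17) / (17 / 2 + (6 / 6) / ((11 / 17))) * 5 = -1.61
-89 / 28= -3.18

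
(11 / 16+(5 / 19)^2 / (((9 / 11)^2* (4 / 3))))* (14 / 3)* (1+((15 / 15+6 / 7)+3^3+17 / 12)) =313445759 / 2807136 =111.66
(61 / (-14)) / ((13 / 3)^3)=-1647 / 30758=-0.05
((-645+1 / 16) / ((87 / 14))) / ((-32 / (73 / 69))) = 5273009 / 1536768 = 3.43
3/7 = 0.43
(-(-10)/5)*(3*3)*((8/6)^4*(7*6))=7168/3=2389.33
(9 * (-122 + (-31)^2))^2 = 57017601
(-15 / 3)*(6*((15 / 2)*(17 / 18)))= -425 / 2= -212.50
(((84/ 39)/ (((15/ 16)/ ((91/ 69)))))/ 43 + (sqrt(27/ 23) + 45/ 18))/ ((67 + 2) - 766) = -228797/ 62039970 - 3 * sqrt(69)/ 16031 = -0.01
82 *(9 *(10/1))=7380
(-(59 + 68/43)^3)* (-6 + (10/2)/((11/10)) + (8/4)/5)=205060103450/874577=234467.75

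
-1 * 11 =-11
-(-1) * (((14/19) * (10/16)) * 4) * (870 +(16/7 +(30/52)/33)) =8731755/5434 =1606.87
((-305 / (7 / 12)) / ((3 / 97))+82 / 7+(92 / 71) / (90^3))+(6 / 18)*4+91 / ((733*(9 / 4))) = -160223662247641 / 9484836750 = -16892.61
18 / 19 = 0.95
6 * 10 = 60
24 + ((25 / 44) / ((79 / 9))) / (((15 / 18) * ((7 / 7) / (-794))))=-32739 / 869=-37.67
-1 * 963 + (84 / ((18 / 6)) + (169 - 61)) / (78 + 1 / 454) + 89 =-30889218 / 35413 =-872.26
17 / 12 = 1.42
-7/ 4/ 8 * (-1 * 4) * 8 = 7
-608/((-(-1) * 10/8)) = -2432/5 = -486.40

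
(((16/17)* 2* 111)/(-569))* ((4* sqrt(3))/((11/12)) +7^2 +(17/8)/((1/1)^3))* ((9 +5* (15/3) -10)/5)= -4358304/48365 -4091904* sqrt(3)/532015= -103.43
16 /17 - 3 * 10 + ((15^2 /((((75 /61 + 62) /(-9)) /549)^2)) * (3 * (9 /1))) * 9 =84435883710493669 /252899633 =333871119.97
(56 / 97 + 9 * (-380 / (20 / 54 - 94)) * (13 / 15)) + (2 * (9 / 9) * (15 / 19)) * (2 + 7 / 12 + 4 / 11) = 472616979 / 12812536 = 36.89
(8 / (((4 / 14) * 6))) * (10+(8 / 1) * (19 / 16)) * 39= 3549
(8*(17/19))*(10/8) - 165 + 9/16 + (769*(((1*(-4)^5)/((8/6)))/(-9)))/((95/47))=147332693/4560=32309.80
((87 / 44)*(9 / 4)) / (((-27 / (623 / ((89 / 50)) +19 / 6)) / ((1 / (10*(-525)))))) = 61451 / 5544000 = 0.01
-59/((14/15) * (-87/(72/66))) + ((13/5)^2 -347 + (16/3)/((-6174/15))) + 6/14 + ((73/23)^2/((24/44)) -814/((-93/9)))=-195232132916039/807448222350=-241.79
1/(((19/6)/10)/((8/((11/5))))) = 2400/209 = 11.48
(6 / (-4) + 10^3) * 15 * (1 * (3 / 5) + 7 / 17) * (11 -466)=-117213915 / 17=-6894936.18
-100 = -100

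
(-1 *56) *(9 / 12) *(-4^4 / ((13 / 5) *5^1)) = 827.08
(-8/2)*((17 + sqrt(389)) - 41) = 96 - 4*sqrt(389) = 17.11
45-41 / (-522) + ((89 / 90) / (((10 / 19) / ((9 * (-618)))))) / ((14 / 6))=-202507226 / 45675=-4433.66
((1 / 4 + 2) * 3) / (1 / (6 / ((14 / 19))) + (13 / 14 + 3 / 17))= 183141 / 33314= 5.50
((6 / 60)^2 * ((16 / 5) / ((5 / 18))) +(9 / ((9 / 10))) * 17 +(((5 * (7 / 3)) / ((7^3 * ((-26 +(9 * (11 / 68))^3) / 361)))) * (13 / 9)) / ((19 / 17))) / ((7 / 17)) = 903101559095114 / 2194897516875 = 411.46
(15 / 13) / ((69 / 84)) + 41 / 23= 953 / 299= 3.19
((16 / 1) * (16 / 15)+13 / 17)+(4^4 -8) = 265.83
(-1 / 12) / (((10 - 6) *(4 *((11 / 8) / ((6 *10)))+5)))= -5 / 1222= -0.00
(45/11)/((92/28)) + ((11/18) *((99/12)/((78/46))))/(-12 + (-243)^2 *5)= 87047201819/69913536264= 1.25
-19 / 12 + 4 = 29 / 12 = 2.42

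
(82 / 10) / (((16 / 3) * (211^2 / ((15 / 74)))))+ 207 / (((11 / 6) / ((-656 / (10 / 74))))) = -1589072720659641 / 2899207520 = -548105.89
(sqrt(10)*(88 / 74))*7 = 308*sqrt(10) / 37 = 26.32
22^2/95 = 484/95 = 5.09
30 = 30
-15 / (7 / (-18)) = 270 / 7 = 38.57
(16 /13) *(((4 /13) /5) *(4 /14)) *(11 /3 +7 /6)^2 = 26912 /53235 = 0.51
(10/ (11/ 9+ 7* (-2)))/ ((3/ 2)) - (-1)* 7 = 149/ 23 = 6.48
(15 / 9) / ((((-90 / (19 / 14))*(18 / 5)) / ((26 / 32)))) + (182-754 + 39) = -116050259 / 217728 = -533.01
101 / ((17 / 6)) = 606 / 17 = 35.65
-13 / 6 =-2.17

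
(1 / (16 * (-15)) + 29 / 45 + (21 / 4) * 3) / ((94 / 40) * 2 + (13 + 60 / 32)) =11801 / 14094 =0.84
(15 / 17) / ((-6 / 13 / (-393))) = 751.32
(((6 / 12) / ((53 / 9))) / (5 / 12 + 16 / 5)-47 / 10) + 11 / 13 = -5726901 / 1495130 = -3.83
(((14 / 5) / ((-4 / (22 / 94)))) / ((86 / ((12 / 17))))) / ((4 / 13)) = -3003 / 687140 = -0.00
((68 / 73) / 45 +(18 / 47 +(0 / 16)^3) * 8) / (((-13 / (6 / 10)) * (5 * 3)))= -476236 / 50178375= -0.01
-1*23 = -23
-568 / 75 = -7.57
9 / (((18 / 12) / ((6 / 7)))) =36 / 7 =5.14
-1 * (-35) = 35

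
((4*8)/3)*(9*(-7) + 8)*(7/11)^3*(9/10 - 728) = 109926.30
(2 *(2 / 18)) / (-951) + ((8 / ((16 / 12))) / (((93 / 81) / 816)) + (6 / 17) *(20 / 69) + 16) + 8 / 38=8437557565966 / 1971129141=4280.57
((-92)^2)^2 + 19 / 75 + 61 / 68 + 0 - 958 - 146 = 71638193.15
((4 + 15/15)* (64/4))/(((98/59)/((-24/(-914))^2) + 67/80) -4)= 3398400/102201667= 0.03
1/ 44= 0.02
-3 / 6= -0.50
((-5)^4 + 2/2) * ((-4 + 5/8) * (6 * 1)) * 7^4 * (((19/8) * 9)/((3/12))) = -10409206563/4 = -2602301640.75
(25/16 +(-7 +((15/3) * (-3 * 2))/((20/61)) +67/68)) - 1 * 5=-27459/272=-100.95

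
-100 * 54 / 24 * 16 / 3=-1200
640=640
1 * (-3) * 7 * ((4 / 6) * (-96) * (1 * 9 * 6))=72576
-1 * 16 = -16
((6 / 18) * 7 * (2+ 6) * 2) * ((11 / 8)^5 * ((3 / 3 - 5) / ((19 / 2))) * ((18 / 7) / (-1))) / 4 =483153 / 9728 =49.67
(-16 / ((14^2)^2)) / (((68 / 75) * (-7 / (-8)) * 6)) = -25 / 285719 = -0.00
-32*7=-224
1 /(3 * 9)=0.04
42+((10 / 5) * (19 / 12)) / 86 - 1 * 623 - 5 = -302357 / 516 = -585.96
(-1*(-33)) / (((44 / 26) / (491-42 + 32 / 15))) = 87971 / 10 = 8797.10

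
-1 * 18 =-18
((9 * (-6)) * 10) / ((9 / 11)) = -660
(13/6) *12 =26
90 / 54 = 5 / 3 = 1.67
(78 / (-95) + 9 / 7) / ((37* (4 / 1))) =0.00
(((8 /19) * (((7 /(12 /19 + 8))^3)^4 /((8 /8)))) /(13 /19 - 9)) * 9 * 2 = -275716147149475246093548249 /3738206436021090281899163648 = -0.07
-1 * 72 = -72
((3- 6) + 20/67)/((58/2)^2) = -181/56347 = -0.00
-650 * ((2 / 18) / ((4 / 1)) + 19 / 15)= -15145 / 18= -841.39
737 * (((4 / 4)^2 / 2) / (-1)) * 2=-737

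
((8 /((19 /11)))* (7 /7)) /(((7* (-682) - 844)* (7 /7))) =-44 /53371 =-0.00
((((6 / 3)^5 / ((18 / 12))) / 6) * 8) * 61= 15616 / 9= 1735.11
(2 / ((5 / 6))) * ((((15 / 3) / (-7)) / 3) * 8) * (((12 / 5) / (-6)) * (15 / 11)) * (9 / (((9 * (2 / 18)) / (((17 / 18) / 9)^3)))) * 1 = 39304 / 1515591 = 0.03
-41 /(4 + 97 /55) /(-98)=2255 /31066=0.07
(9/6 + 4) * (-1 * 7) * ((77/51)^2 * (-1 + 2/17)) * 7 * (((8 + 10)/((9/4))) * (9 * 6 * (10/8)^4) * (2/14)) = 12839990625/157216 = 81671.02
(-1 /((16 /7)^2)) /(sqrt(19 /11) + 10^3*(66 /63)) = -15563625 /85183865936 + 21609*sqrt(209) /1362941854976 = -0.00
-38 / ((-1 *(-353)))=-38 / 353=-0.11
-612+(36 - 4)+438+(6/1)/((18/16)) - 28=-494/3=-164.67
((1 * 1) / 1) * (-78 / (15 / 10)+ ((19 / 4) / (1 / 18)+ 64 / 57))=3947 / 114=34.62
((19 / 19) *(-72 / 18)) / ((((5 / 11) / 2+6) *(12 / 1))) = -0.05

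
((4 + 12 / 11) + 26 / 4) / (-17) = -0.68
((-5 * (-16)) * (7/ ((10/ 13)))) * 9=6552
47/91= 0.52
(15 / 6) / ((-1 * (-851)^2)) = -0.00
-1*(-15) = 15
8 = 8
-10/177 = -0.06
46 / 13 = 3.54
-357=-357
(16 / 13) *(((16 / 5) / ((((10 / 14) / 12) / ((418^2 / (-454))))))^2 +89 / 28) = 1544051206637034308 / 2930711875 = 526851929.67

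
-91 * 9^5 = -5373459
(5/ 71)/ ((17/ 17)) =5/ 71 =0.07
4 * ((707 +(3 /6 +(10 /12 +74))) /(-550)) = -4694 /825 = -5.69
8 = 8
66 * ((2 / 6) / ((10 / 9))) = 99 / 5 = 19.80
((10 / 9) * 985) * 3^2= 9850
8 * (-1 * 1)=-8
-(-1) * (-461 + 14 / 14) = -460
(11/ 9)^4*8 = 117128/ 6561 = 17.85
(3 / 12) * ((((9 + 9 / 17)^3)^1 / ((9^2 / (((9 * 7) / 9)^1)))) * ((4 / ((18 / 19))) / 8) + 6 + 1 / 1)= 228305 / 19652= 11.62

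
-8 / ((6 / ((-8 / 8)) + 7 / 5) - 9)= 10 / 17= 0.59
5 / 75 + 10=151 / 15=10.07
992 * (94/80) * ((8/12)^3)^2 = 372992/3645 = 102.33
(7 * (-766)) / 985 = -5362 / 985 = -5.44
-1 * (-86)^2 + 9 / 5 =-36971 / 5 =-7394.20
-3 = -3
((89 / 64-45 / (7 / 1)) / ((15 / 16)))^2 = 5094049 / 176400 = 28.88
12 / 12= 1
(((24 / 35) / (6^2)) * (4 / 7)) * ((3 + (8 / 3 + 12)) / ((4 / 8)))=848 / 2205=0.38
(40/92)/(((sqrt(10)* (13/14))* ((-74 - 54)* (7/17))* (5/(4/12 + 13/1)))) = -17* sqrt(10)/7176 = -0.01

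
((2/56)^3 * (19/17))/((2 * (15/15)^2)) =19/746368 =0.00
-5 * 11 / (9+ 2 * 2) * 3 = -12.69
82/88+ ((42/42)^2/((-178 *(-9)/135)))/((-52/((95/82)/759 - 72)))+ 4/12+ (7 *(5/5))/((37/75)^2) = 23772725878027/788646576432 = 30.14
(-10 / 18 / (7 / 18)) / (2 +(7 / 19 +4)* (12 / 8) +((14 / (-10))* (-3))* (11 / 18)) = -2850 / 22183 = -0.13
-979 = -979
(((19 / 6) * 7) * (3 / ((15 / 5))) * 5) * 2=665 / 3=221.67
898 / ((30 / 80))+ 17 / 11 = 79075 / 33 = 2396.21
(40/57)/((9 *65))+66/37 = 440450/246753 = 1.78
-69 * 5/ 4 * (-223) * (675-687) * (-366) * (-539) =-45531825570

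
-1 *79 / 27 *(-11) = 869 / 27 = 32.19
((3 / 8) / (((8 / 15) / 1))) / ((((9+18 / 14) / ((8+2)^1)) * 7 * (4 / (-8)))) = -25 / 128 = -0.20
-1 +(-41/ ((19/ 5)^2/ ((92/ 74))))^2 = 2044713051/ 178409449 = 11.46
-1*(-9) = 9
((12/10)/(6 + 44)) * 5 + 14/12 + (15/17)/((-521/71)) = 1549651/1328550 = 1.17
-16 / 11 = -1.45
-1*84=-84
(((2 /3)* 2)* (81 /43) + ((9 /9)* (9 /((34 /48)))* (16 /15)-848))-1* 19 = -3110169 /3655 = -850.94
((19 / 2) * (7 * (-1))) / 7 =-19 / 2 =-9.50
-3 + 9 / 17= -42 / 17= -2.47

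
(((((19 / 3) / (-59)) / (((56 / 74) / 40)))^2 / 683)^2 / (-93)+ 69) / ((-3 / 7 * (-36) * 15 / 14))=7054374665464196886233 / 1690045979707346493330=4.17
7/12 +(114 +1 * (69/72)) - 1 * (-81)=4717/24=196.54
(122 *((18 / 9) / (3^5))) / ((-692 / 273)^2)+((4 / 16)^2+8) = 106263271 / 12929328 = 8.22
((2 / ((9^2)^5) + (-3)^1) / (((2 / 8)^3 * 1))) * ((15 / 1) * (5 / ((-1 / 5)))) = 83682825608000 / 1162261467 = 72000.00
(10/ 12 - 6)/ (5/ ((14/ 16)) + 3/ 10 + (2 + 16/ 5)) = -217/ 471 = -0.46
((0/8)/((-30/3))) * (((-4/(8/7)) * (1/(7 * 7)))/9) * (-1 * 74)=0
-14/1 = -14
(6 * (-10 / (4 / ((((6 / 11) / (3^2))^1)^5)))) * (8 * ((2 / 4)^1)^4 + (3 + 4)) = -400 / 4348377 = -0.00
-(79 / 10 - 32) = 241 / 10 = 24.10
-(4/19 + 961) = -18263/19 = -961.21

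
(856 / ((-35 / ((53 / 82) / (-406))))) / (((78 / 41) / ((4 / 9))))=22684 / 2493855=0.01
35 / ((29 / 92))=3220 / 29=111.03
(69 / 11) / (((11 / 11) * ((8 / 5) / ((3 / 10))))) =207 / 176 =1.18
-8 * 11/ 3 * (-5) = 440/ 3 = 146.67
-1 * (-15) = 15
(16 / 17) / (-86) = -8 / 731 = -0.01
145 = 145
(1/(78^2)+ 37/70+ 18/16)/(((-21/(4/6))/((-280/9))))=1408586/862407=1.63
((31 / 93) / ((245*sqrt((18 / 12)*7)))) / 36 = sqrt(42) / 555660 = 0.00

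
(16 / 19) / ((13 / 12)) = 192 / 247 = 0.78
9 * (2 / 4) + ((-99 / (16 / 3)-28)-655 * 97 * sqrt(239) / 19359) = -63535 * sqrt(239) / 19359-673 / 16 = -92.80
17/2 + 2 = 21/2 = 10.50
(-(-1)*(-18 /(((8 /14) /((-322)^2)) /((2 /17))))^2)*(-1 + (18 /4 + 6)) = 405348146016408 /289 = 1402588740541.20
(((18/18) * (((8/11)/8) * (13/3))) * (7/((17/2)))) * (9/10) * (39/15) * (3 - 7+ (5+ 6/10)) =1.21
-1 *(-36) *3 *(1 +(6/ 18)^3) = 112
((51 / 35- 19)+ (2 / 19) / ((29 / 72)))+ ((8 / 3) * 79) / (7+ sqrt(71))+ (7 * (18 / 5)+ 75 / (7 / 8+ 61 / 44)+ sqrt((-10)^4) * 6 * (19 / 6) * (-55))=-13237646096644 / 126644595+ 316 * sqrt(71) / 33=-104445.26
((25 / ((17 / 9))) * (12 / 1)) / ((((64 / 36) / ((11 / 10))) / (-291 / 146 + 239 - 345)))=-210725955 / 19856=-10612.71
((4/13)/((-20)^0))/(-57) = -4/741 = -0.01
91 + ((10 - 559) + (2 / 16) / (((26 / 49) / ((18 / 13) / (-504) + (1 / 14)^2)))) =-2476861 / 5408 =-458.00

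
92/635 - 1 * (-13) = 8347/635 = 13.14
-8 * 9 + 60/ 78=-926/ 13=-71.23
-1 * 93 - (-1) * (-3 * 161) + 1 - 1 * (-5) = -570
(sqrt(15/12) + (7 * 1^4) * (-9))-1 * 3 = -66 + sqrt(5)/2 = -64.88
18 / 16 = 9 / 8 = 1.12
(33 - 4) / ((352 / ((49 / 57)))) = 1421 / 20064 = 0.07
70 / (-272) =-35 / 136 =-0.26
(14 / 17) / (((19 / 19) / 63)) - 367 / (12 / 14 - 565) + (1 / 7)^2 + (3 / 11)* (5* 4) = 190817812 / 3289517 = 58.01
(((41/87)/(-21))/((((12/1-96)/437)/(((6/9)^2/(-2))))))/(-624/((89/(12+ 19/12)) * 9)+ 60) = -1594613/3037438656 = -0.00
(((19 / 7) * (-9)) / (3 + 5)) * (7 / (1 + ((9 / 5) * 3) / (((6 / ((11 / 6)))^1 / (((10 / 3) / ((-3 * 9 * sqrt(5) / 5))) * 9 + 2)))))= -330885 / 6064 - 141075 * sqrt(5) / 6064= -106.59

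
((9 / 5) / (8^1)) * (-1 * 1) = -9 / 40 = -0.22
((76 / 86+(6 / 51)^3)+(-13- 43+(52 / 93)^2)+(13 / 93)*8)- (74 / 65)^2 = -424435021013566 / 7719831659475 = -54.98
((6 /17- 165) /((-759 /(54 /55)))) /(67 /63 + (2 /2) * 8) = 3174066 /135072905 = 0.02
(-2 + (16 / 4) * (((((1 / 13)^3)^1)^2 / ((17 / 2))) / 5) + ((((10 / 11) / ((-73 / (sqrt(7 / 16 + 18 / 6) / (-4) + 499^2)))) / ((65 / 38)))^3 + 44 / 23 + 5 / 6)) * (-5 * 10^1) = 297875604571.04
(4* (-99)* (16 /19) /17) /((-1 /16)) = 313.86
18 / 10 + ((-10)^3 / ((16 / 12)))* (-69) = 258759 / 5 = 51751.80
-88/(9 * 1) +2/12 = -173/18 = -9.61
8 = 8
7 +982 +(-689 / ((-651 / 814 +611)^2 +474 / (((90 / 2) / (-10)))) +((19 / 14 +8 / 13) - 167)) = 110962207786489609 / 134667665912962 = 823.97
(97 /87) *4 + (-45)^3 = -7927487 /87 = -91120.54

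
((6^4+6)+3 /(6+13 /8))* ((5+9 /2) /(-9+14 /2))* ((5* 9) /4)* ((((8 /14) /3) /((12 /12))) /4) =-11321055 /3416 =-3314.13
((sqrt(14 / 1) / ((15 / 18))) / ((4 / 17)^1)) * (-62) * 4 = -6324 * sqrt(14) / 5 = -4732.45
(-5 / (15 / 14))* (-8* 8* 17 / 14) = 1088 / 3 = 362.67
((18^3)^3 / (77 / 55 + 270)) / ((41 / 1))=17826202.92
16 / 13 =1.23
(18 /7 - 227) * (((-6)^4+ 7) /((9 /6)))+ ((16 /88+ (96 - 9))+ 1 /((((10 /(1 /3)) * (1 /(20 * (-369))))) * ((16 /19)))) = -360653023 /1848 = -195158.56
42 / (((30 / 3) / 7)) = 147 / 5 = 29.40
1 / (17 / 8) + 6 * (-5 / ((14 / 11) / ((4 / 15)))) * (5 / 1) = -3684 / 119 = -30.96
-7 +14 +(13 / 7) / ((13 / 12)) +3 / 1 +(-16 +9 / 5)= -87 / 35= -2.49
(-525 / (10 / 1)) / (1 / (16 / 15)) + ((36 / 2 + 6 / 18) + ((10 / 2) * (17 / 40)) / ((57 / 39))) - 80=-52993 / 456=-116.21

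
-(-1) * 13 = 13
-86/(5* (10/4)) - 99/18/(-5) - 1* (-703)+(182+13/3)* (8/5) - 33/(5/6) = 143363/150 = 955.75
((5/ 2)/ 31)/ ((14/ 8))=10/ 217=0.05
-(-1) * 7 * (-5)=-35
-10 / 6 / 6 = -5 / 18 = -0.28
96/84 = 8/7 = 1.14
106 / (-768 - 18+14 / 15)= -795 / 5888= -0.14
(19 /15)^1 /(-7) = -19 /105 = -0.18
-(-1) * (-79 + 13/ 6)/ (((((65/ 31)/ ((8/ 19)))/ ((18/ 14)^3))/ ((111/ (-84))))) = 128490381/ 2965235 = 43.33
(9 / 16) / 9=1 / 16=0.06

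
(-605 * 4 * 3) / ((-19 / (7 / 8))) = 12705 / 38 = 334.34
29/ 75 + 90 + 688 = 58379/ 75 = 778.39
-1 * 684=-684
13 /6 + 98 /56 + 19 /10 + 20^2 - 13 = 23569 /60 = 392.82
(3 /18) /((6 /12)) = 1 /3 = 0.33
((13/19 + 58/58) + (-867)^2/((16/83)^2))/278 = 98389333091/1352192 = 72762.84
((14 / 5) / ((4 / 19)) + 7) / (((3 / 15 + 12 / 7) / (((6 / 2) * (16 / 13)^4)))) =139689984 / 1913587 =73.00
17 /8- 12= -79 /8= -9.88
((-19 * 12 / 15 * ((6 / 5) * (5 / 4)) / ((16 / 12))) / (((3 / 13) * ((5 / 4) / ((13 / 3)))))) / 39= -494 / 75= -6.59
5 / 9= 0.56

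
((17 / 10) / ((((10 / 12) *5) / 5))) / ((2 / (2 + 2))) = 102 / 25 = 4.08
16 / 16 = 1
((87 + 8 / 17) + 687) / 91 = 13166 / 1547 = 8.51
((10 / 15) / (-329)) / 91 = -0.00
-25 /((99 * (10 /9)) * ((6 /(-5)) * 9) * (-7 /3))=-25 /2772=-0.01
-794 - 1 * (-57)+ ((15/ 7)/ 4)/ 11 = -226981/ 308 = -736.95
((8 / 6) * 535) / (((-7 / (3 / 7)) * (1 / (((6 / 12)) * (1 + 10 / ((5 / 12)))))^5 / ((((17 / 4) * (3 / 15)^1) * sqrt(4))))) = -17763671875 / 784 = -22657744.74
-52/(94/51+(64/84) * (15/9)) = -27846/1667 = -16.70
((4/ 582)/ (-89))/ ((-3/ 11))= 22/ 77697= 0.00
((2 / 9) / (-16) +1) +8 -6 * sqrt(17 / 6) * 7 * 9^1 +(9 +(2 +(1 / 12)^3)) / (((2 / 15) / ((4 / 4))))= 105397 / 1152 -63 * sqrt(102)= -544.78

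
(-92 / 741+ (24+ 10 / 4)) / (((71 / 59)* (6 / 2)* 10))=2306251 / 3156660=0.73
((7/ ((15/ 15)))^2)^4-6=5764795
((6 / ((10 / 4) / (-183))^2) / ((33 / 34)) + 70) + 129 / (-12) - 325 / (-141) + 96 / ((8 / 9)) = 5163778487 / 155100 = 33293.22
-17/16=-1.06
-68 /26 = -34 /13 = -2.62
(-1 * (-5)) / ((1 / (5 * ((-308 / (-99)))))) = 700 / 9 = 77.78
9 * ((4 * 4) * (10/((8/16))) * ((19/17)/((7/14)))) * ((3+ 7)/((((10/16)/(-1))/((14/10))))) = -2451456/17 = -144203.29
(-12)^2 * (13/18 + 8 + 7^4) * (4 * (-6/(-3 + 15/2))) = -5552000/3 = -1850666.67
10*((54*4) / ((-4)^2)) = 135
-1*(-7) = 7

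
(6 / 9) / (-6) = -0.11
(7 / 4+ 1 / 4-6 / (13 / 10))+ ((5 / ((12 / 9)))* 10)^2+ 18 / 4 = 73223 / 52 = 1408.13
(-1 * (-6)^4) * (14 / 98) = -1296 / 7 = -185.14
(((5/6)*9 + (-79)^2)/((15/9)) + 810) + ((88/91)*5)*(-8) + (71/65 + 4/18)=7406599/1638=4521.73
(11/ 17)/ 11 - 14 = -237/ 17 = -13.94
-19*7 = -133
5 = 5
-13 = -13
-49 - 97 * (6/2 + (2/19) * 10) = -8400/19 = -442.11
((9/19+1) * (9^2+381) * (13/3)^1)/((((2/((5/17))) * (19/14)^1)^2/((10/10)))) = 68668600/1982251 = 34.64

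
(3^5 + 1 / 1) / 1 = 244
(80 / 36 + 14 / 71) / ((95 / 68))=105128 / 60705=1.73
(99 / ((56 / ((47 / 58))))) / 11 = 423 / 3248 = 0.13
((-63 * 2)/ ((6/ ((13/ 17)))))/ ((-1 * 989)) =273/ 16813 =0.02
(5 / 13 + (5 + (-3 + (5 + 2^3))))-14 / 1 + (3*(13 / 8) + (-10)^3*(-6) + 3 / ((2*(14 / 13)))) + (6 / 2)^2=4380123 / 728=6016.65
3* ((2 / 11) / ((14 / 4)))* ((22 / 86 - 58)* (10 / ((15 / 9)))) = -178776 / 3311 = -53.99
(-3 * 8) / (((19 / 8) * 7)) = -192 / 133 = -1.44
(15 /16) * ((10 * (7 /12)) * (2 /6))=175 /96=1.82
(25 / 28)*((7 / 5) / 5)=1 / 4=0.25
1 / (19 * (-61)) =-1 / 1159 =-0.00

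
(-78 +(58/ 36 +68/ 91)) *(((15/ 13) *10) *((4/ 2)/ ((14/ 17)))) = -52657925/ 24843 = -2119.63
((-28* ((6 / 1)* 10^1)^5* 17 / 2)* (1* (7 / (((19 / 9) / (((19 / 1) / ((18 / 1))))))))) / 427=-92534400000 / 61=-1516957377.05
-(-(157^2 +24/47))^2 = -1342184809729/2209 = -607598374.71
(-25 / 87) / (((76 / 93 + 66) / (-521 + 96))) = 329375 / 180206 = 1.83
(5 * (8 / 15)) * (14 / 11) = 112 / 33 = 3.39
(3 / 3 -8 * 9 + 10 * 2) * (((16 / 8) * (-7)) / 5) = 714 / 5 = 142.80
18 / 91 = 0.20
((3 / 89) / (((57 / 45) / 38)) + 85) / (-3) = -7655 / 267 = -28.67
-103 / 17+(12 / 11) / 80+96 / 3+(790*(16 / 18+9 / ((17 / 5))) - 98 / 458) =21730322191 / 7708140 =2819.14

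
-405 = -405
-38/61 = -0.62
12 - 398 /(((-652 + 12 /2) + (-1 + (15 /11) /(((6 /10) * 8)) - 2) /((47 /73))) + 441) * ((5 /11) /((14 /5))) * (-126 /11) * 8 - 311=-3115426903 /9518597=-327.30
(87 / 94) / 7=87 / 658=0.13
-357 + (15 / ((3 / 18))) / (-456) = -27147 / 76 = -357.20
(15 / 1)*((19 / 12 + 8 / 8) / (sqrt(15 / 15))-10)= -445 / 4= -111.25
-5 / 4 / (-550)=1 / 440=0.00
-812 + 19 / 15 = -12161 / 15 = -810.73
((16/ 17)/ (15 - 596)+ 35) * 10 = 3456790/ 9877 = 349.98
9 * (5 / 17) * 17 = 45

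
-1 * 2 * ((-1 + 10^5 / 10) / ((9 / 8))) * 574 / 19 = -10203424 / 19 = -537022.32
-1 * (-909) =909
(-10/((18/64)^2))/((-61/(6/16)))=1280/1647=0.78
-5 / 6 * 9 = -15 / 2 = -7.50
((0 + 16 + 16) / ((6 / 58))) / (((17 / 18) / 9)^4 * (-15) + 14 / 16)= 354.26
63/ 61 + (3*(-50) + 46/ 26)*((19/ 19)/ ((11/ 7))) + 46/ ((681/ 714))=-89237736/ 1980121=-45.07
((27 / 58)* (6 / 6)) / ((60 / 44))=99 / 290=0.34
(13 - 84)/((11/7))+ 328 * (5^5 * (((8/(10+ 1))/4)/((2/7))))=7174503/11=652227.55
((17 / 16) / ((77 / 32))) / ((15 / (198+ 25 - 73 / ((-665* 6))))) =15127331 / 2304225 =6.57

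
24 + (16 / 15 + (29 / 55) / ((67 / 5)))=277547 / 11055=25.11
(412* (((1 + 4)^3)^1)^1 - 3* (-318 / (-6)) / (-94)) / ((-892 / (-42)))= 101664339 / 41924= 2424.97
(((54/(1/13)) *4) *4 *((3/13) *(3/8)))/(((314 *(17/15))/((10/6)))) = 12150/2669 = 4.55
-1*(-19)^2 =-361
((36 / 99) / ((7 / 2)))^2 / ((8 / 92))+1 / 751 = 0.13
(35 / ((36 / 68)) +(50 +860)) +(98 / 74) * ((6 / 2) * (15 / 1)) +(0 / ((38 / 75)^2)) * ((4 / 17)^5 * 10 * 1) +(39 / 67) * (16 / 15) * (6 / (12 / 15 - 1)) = 22692046 / 22311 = 1017.08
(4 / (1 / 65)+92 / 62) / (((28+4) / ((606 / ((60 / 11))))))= 4502883 / 4960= 907.84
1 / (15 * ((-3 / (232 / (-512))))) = 29 / 2880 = 0.01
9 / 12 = 3 / 4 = 0.75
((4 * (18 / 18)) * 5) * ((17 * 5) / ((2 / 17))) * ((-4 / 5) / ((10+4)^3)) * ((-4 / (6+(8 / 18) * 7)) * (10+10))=520200 / 14063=36.99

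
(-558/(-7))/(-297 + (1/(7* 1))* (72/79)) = -4898/18241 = -0.27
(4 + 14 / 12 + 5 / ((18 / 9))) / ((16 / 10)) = 115 / 24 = 4.79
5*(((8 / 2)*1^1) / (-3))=-20 / 3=-6.67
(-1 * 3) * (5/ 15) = -1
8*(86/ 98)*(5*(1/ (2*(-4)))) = -215/ 49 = -4.39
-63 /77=-9 /11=-0.82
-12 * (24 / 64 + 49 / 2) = -298.50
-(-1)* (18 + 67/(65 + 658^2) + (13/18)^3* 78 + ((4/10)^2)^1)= 166761887059/3507534900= 47.54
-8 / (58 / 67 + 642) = -67 / 5384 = -0.01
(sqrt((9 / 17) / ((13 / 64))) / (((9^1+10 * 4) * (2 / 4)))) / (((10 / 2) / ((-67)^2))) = 215472 * sqrt(221) / 54145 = 59.16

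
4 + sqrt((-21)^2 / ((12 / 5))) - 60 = -56 + 7 *sqrt(15) / 2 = -42.44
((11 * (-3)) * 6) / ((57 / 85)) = -5610 / 19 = -295.26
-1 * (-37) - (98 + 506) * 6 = -3587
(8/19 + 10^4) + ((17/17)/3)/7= 3990187/399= 10000.47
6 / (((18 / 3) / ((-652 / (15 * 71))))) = -652 / 1065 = -0.61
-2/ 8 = -0.25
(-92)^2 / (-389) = -21.76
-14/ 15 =-0.93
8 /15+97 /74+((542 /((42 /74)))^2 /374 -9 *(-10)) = 77202560543 /30512790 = 2530.17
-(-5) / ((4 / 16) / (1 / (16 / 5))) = 25 / 4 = 6.25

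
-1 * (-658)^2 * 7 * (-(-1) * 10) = -30307480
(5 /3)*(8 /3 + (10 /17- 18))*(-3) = 3760 /51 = 73.73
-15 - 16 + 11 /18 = -547 /18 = -30.39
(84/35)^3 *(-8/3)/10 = -2304/625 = -3.69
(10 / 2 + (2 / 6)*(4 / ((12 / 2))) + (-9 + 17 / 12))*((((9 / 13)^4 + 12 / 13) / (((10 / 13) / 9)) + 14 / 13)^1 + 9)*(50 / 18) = -220028875 / 1423656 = -154.55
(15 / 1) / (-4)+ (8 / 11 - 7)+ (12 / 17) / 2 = -7233 / 748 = -9.67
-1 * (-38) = 38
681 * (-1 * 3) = -2043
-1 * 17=-17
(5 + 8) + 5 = 18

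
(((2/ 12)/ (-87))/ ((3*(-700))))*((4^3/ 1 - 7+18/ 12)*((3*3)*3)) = 117/ 81200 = 0.00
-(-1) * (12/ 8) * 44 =66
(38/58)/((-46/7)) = -0.10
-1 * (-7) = 7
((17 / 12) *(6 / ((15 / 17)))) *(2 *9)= 867 / 5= 173.40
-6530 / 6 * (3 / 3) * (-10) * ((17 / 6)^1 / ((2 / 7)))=1942675 / 18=107926.39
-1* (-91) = 91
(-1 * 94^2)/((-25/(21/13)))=185556/325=570.94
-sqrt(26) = -5.10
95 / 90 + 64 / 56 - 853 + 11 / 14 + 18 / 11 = -587927 / 693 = -848.38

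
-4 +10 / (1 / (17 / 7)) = 142 / 7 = 20.29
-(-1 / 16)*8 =1 / 2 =0.50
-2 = -2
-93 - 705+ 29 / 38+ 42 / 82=-1241297 / 1558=-796.72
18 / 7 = 2.57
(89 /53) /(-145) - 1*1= -7774 /7685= -1.01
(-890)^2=792100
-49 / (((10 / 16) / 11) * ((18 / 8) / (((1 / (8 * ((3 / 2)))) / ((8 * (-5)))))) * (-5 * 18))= -539 / 60750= -0.01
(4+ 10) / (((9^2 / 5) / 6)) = 140 / 27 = 5.19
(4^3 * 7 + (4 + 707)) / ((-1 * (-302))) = 1159 / 302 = 3.84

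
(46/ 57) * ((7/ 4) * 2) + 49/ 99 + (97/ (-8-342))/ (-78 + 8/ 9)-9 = -2593744387/ 456894900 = -5.68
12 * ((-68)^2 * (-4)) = -221952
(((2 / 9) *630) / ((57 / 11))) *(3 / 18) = 770 / 171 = 4.50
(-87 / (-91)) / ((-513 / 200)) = -5800 / 15561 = -0.37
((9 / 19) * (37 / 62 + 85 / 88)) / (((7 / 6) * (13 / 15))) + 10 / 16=1.36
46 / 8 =23 / 4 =5.75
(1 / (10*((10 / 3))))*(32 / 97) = 24 / 2425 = 0.01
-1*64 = -64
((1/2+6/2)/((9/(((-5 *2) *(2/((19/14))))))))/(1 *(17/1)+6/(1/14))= -980/17271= -0.06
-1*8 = -8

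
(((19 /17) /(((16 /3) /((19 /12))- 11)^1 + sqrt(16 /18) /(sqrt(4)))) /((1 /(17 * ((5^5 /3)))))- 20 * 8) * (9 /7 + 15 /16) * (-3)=16011478125 * sqrt(2) /21112336 + 389108456685 /21112336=19502.92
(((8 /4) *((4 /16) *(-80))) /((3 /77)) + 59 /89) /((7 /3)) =-439.72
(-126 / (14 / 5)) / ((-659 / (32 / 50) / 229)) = 32976 / 3295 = 10.01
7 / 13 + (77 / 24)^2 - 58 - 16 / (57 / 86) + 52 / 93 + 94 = 102545425 / 4410432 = 23.25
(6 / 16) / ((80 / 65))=39 / 128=0.30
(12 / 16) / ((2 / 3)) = 9 / 8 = 1.12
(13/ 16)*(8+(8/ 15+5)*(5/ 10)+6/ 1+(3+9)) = 11219/ 480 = 23.37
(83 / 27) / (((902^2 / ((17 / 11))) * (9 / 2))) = 1411 / 1087381746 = 0.00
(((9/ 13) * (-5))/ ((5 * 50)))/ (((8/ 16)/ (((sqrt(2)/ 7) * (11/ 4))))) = -99 * sqrt(2)/ 9100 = -0.02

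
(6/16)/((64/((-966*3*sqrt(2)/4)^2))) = 6298803/1024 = 6151.17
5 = 5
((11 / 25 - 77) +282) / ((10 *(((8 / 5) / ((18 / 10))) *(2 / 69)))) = 199341 / 250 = 797.36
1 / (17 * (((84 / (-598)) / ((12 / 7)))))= -598 / 833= -0.72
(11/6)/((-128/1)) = -0.01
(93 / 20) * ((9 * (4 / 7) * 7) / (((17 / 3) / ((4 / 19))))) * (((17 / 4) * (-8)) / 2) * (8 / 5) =-80352 / 475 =-169.16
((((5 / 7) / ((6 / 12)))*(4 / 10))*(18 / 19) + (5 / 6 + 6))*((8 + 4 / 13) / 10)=10593 / 1729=6.13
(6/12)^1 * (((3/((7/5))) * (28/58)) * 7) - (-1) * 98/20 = 2471/290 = 8.52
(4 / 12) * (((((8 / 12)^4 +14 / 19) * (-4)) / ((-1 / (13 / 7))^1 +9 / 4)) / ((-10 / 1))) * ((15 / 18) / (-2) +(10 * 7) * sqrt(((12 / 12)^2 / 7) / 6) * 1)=-37388 / 1232739 +149552 * sqrt(42) / 1232739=0.76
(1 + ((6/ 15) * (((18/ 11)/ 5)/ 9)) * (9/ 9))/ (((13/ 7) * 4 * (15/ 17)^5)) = 308108969/ 1206562500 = 0.26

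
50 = 50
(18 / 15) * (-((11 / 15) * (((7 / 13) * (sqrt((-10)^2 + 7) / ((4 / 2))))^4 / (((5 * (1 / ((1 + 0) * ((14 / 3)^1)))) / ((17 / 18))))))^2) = -1294788173564477549881 / 713601234730800000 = -1814.44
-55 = -55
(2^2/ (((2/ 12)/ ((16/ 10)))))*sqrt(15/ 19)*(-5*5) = -960*sqrt(285)/ 19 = -852.98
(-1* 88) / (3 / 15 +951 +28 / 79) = -4345 / 46983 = -0.09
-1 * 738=-738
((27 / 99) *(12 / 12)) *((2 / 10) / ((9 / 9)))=3 / 55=0.05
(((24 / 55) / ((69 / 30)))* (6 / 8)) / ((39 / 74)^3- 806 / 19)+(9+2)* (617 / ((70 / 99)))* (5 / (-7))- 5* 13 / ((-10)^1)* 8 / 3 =-165571146426446461 / 24210112432506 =-6838.93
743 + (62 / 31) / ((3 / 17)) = 2263 / 3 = 754.33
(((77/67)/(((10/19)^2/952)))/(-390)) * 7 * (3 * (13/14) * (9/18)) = -3307843/33500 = -98.74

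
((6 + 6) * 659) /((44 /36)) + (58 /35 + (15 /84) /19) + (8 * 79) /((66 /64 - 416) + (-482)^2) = 1405304631496427 /217141064140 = 6471.85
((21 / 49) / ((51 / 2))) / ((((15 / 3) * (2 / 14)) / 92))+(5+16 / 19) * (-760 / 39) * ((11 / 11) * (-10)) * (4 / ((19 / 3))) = 721.19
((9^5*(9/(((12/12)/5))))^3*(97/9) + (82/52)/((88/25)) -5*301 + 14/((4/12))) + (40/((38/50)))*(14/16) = 8790509119530849125183939/43472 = 202210828108457147708.50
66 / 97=0.68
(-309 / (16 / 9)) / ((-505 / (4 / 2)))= 2781 / 4040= 0.69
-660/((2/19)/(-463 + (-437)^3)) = 523256053320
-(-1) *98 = 98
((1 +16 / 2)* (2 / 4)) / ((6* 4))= 3 / 16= 0.19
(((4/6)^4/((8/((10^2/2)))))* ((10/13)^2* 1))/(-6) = -0.12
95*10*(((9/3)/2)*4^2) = 22800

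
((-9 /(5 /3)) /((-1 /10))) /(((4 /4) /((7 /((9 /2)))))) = 84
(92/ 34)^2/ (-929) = -2116/ 268481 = -0.01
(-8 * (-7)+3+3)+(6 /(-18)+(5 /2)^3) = 1855 /24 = 77.29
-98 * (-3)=294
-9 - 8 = -17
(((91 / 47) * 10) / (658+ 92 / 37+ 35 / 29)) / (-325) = -15022 / 166849295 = -0.00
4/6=2/3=0.67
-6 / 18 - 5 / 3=-2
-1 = -1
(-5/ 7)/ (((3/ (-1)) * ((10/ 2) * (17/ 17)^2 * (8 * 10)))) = 1/ 1680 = 0.00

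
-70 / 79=-0.89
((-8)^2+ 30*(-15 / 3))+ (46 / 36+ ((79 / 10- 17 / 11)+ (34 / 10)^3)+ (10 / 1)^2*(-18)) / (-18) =2537663 / 222750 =11.39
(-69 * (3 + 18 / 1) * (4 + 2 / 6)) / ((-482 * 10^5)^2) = -6279 / 2323240000000000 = -0.00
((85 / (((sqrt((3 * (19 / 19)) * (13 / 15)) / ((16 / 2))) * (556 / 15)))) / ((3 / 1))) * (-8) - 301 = -301 - 6800 * sqrt(65) / 1807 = -331.34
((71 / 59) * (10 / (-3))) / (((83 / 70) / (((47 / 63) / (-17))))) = 333700 / 2247723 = 0.15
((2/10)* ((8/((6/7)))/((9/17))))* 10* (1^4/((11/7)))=6664/297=22.44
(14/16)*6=21/4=5.25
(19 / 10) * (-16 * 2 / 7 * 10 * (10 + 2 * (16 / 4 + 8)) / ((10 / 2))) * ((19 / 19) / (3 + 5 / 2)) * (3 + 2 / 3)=-41344 / 105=-393.75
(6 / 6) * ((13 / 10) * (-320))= -416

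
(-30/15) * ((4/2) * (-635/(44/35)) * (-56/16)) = -155575/22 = -7071.59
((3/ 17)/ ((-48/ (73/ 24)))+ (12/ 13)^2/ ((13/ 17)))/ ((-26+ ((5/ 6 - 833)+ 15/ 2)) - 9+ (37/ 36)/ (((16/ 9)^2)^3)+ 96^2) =8294321618944/ 62834413818488195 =0.00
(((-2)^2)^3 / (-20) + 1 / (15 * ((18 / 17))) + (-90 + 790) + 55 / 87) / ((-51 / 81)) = -5461387 / 4930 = -1107.79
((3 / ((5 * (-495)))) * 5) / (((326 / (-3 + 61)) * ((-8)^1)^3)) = 29 / 13770240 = 0.00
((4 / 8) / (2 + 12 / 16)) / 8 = 0.02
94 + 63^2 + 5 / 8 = 32509 / 8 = 4063.62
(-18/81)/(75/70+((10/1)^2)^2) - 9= -9.00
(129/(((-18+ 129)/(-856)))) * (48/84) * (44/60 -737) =1626030208/3885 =418540.59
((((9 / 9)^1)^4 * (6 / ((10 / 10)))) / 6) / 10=1 / 10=0.10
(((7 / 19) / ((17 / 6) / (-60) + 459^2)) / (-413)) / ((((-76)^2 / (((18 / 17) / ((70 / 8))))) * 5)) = -324 / 18262387547057885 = -0.00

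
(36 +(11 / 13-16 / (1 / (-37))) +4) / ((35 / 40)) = 65816 / 91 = 723.25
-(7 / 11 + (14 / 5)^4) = -426951 / 6875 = -62.10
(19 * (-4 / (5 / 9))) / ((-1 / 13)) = 8892 / 5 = 1778.40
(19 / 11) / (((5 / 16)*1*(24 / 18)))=4.15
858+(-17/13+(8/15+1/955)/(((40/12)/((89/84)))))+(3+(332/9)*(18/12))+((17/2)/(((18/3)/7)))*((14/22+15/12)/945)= 915.22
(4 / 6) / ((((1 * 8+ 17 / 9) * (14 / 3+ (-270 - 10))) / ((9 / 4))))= -81 / 147028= -0.00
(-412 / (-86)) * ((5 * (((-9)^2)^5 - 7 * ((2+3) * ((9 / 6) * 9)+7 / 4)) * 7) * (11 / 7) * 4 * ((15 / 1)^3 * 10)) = 5333210339100187500 / 43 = 124028147420934593.02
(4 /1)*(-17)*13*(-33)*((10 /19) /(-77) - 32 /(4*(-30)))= 5040568 /665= 7579.80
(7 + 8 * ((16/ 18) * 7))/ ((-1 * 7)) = -73/ 9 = -8.11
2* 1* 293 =586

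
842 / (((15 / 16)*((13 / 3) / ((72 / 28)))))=242496 / 455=532.96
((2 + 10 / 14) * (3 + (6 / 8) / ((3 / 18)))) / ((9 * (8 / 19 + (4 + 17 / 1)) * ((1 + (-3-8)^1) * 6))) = -361 / 205128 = -0.00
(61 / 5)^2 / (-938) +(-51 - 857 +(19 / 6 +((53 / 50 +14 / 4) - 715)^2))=443046713897 / 879375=503820.00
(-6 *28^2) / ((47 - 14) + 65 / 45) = -21168 / 155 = -136.57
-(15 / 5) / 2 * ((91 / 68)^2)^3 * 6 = -5110823268369 / 98867482624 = -51.69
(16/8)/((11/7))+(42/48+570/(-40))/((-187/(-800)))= -55.95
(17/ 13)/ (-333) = -17/ 4329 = -0.00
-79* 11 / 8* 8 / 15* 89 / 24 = -77341 / 360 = -214.84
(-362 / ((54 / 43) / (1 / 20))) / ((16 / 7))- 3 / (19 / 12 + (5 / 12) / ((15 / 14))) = -4801271 / 613440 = -7.83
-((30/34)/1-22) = 359/17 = 21.12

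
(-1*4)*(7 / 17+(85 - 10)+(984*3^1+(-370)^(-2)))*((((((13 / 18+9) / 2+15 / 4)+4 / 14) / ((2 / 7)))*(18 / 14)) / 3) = -2632741520819 / 16291100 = -161606.12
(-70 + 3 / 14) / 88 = -977 / 1232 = -0.79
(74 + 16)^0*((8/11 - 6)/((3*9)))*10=-580/297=-1.95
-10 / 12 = -5 / 6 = -0.83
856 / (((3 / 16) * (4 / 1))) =3424 / 3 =1141.33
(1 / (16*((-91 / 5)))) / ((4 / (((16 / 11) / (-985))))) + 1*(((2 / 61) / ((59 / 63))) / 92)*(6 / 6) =24929599 / 65293504276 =0.00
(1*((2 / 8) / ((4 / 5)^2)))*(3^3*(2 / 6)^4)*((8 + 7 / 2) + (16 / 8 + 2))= 775 / 384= 2.02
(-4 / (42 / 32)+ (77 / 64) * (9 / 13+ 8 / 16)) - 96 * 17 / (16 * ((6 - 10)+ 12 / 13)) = 5510123 / 174720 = 31.54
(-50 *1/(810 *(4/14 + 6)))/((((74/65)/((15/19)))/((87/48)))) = -329875/26725248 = -0.01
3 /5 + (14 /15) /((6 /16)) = 139 /45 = 3.09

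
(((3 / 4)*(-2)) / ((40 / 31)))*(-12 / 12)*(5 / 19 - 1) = -651 / 760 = -0.86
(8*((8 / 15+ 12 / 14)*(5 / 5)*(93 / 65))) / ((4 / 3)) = 27156 / 2275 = 11.94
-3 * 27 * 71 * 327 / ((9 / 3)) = -626859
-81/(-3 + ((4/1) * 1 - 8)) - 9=18/7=2.57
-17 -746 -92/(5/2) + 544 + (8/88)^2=-154754/605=-255.79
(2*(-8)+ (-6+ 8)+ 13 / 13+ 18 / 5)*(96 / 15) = -60.16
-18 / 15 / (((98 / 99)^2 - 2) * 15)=9801 / 124975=0.08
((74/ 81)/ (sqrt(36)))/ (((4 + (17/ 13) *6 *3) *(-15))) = -481/ 1304910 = -0.00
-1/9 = -0.11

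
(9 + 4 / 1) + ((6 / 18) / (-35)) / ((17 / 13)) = 23192 / 1785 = 12.99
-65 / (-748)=65 / 748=0.09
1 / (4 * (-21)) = -1 / 84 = -0.01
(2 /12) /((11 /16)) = 8 /33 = 0.24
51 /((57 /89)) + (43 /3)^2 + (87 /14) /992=677027101 /2374848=285.08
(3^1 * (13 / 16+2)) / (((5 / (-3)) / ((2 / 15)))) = -27 / 40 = -0.68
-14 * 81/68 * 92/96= -4347/272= -15.98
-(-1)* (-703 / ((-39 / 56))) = 1009.44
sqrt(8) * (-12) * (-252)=6048 * sqrt(2)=8553.16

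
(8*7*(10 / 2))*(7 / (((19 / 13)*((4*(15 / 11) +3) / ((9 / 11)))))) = 76440 / 589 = 129.78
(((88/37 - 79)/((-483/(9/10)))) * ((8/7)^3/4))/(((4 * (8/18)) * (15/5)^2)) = 972/291893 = 0.00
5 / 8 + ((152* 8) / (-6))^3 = -1798045561 / 216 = -8324285.00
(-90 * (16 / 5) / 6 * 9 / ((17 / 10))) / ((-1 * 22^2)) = 1080 / 2057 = 0.53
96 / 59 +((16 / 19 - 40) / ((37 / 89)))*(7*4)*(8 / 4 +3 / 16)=-239220582 / 41477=-5767.55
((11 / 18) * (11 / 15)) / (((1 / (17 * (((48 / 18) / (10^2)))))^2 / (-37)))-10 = -10181456 / 759375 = -13.41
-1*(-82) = 82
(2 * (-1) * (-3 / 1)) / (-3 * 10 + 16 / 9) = -27 / 127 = -0.21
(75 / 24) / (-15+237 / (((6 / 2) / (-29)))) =-25 / 18448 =-0.00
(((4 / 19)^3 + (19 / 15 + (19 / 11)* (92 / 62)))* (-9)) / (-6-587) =404064933 / 6934894835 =0.06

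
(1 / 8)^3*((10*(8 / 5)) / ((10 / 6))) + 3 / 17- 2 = -4909 / 2720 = -1.80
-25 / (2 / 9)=-225 / 2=-112.50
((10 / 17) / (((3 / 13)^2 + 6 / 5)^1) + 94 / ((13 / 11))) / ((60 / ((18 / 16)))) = 2340619 / 1560260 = 1.50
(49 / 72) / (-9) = -49 / 648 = -0.08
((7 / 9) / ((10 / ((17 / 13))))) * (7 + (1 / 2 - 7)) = 119 / 2340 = 0.05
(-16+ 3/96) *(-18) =4599/16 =287.44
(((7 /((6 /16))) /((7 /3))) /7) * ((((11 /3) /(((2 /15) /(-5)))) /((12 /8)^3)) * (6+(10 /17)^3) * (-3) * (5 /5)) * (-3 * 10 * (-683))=261692816000 /14739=17755126.94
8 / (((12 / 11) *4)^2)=121 / 288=0.42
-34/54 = -17/27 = -0.63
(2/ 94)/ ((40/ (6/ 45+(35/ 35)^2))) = 17/ 28200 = 0.00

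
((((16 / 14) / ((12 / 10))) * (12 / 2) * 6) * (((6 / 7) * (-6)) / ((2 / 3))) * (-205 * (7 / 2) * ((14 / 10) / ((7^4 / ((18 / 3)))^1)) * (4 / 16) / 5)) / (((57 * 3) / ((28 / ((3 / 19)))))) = 11808 / 343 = 34.43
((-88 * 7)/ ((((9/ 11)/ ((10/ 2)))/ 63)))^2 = 56244865600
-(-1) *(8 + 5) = 13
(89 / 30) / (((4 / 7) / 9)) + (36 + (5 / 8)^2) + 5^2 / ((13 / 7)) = 401761 / 4160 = 96.58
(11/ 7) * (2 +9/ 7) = 253/ 49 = 5.16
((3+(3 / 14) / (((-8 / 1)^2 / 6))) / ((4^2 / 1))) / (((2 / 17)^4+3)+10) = 0.01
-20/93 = -0.22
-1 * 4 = -4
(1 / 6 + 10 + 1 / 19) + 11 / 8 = 11.59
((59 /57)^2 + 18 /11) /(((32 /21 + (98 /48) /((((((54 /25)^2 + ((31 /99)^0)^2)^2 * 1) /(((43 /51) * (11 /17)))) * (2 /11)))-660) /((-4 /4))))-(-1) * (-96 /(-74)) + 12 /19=682897530258259723892 /353285669814463399717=1.93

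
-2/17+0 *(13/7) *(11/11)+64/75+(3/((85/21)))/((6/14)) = 3143/1275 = 2.47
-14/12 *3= -7/2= -3.50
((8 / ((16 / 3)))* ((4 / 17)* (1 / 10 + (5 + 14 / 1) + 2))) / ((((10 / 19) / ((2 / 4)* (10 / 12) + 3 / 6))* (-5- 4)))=-1.44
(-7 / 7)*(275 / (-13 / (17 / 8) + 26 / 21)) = 98175 / 1742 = 56.36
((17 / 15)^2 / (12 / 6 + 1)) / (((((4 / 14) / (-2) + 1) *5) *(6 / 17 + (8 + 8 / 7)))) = 240737 / 22882500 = 0.01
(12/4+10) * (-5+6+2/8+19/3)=1183/12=98.58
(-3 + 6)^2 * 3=27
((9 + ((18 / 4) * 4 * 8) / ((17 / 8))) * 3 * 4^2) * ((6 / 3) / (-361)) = -125280 / 6137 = -20.41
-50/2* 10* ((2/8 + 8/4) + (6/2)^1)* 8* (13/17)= -136500/17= -8029.41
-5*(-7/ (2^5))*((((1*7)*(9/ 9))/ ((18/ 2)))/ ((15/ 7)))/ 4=343/ 3456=0.10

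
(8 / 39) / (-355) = -0.00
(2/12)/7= 1/42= 0.02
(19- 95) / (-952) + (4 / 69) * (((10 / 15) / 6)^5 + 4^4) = 14468364079 / 969702678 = 14.92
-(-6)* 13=78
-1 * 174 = -174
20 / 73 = 0.27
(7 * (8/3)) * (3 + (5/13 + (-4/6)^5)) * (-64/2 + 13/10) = -88332496/47385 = -1864.14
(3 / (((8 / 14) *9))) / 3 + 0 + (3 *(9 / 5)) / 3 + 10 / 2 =1259 / 180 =6.99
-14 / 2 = -7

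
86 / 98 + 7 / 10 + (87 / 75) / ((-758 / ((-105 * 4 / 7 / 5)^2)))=1260211 / 928550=1.36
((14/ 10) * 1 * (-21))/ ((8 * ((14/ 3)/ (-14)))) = 441/ 40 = 11.02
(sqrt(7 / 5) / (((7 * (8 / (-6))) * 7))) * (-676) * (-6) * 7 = -3042 * sqrt(35) / 35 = -514.19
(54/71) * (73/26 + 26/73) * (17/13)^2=46857015/11387051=4.11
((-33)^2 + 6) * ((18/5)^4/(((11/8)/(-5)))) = -668792.55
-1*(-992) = 992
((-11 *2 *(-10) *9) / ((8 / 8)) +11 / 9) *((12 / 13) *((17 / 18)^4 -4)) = -5998045273 / 1023516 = -5860.24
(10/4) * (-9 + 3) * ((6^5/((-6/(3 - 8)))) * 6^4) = -125971200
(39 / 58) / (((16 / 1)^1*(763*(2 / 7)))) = 39 / 202304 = 0.00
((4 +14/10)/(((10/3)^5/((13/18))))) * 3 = 28431/1000000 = 0.03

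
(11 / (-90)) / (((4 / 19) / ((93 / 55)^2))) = -18259 / 11000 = -1.66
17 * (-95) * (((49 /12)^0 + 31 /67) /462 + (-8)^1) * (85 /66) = 2427159275 /145926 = 16632.81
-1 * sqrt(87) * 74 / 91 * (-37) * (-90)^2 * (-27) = -598800600 * sqrt(87) / 91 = -61376265.64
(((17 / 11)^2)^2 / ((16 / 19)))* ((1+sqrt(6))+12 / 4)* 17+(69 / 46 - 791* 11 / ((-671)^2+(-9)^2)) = 26977283* sqrt(6) / 234256+6093756728087 / 13186328804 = 744.21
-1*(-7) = 7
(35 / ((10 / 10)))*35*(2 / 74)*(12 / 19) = 14700 / 703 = 20.91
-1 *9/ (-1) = 9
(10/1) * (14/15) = 28/3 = 9.33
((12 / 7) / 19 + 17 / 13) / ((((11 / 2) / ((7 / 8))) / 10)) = 12085 / 5434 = 2.22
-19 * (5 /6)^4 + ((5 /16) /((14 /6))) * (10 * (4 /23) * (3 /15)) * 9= -8.74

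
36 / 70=0.51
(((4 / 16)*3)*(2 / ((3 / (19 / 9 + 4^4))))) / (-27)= -4.78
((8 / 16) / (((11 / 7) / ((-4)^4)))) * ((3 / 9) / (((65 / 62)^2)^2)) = 13239597056 / 589070625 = 22.48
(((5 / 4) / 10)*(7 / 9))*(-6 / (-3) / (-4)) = -0.05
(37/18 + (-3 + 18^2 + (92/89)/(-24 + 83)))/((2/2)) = 30536221/94518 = 323.07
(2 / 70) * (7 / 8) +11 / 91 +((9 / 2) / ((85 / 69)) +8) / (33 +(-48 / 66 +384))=49266557 / 283348520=0.17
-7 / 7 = -1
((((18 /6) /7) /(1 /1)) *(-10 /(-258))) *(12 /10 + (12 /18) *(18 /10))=12 /301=0.04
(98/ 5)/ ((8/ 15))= 147/ 4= 36.75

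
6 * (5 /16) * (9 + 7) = 30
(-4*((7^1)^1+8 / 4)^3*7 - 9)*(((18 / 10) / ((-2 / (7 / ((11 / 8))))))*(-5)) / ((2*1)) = -2573046 / 11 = -233913.27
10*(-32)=-320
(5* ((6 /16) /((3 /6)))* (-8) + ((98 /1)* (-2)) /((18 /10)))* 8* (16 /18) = -987.65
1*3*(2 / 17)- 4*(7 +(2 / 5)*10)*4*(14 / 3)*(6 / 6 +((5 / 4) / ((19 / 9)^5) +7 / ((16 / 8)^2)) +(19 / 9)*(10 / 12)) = -12710043518702 / 3409588323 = -3727.74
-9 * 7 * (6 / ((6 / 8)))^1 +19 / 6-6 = -3041 / 6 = -506.83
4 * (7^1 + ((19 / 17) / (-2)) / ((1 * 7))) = 3294 / 119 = 27.68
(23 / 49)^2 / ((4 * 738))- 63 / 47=-446503513 / 333124344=-1.34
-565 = -565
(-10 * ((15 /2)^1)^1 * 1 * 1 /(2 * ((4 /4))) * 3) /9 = -25 /2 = -12.50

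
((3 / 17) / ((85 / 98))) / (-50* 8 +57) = -6 / 10115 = -0.00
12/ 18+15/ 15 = 5/ 3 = 1.67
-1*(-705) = 705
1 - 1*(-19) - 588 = -568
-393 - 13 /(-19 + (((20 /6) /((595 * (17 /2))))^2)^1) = -274551394206 /699822443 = -392.32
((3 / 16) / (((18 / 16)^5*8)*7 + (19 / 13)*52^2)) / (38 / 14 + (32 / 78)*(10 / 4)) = 209664 / 16949350435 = 0.00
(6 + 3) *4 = 36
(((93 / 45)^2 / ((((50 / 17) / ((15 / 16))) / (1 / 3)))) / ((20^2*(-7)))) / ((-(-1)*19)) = -16337 / 1915200000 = -0.00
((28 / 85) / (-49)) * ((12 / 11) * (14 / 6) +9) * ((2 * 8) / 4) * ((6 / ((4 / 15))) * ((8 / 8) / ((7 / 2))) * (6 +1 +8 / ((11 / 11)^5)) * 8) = -2194560 / 9163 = -239.50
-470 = -470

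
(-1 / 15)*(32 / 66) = -16 / 495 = -0.03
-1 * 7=-7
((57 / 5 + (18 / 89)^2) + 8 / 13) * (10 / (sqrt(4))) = 6207361 / 102973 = 60.28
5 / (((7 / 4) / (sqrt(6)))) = 20 * sqrt(6) / 7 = 7.00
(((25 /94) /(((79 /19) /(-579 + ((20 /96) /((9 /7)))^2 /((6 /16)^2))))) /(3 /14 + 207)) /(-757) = 12627000050 /53498129204601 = 0.00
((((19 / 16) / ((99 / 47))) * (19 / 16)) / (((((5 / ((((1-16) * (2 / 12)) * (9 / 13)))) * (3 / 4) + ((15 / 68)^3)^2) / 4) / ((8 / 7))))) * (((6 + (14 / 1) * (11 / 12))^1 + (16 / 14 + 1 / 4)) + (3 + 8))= -137501313976822912 / 3117274260593031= -44.11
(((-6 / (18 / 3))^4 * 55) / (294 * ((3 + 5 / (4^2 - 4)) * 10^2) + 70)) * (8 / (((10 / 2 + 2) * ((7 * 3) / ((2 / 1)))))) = 22 / 369411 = 0.00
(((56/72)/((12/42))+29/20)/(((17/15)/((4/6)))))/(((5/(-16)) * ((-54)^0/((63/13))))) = -42056/1105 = -38.06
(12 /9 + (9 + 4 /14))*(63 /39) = 223 /13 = 17.15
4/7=0.57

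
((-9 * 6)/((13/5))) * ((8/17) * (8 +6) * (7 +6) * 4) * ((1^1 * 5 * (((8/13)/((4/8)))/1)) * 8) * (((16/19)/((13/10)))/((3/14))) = -57802752000/54587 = -1058910.58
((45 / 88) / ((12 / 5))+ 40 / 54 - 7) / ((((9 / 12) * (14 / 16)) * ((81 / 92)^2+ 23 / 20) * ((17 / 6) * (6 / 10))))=-3474048800 / 1234071531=-2.82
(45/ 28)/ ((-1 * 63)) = -5/ 196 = -0.03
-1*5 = -5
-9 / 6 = -3 / 2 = -1.50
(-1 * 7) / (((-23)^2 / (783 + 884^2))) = -5475673 / 529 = -10350.99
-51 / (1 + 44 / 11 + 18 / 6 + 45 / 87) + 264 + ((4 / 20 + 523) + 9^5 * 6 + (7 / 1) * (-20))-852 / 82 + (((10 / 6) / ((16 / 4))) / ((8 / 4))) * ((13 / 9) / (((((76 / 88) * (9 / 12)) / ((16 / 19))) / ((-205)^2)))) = 371366.33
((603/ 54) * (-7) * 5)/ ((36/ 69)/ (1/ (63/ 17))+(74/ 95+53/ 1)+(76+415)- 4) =-87105025/ 120954324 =-0.72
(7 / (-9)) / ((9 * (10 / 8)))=-28 / 405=-0.07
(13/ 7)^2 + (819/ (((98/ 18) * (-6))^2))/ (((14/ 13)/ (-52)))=-161395/ 4802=-33.61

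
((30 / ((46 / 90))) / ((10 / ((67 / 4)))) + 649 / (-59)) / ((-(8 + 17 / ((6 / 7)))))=-24099 / 7682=-3.14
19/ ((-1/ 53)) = -1007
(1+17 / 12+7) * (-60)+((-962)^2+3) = 924882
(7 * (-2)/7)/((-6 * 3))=1/9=0.11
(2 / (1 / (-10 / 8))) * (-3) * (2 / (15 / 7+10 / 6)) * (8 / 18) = 7 / 4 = 1.75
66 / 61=1.08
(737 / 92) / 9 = 0.89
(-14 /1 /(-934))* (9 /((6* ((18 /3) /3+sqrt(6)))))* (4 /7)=-6 /467+3* sqrt(6) /467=0.00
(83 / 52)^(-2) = 2704 / 6889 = 0.39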